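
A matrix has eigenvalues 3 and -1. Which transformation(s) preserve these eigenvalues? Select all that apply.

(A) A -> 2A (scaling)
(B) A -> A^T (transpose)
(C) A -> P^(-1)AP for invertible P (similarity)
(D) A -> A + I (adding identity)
B and C

Eigenvalues are preserved by:
1. Similarity transformations: A -> P^(-1)AP (same characteristic polynomial)
2. Transpose: A^T has the same eigenvalues as A

Eigenvalues are NOT preserved by:
- Adding identity: eigenvalues become 3+1, -1+1
- Scaling: eigenvalues become 6, -2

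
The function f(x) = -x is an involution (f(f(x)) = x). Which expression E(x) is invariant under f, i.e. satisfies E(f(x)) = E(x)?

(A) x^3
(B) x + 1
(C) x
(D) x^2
D

Replace x by f(x) = -x in each option and simplify. As a quick numerical cross-check, also compare E(4) with E(f(4)) = E(-4).

(A) x^3  ->  (-x)^3 = -x^3; check: E(4) = 64 but E(-4) = -64.   [not invariant]
(B) x + 1  ->  (-x) + 1 = 1 - x; check: E(4) = 5 but E(-4) = -3.   [not invariant]
(C) x  ->  (-x) = -x; check: E(4) = 4 but E(-4) = -4.   [not invariant]
(D) x^2  ->  (-x)^2, which simplifies back to x^2; check: E(4) = 16, E(-4) = 16.   [invariant]

Only (D) is unchanged. E is symmetric under swapping x with f(x) = -x, which is exactly what an involution does.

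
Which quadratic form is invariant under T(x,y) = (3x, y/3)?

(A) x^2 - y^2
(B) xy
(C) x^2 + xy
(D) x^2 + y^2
B

T multiplies x by 3 and divides y by 3.
Substitute the transformed coordinates into each option and compare with the original:
(A) x^2 - y^2  ->  (3x)^2 - (y/3)^2 = 9x^2 - y^2/9   [differs from x^2 - y^2: not invariant]
(B) xy  ->  (3x)(y/3) = xy   [equals xy: invariant]
(C) x^2 + xy  ->  (3x)^2 + (3x)(y/3) = 9x^2 + xy   [differs from x^2 + xy: not invariant]
(D) x^2 + y^2  ->  (3x)^2 + (y/3)^2 = 9x^2 + y^2/9   [differs from x^2 + y^2: not invariant]

Only option (B), xy, is unchanged by the transformation.
The factors 3 and 1/3 cancel only in the pure product xy.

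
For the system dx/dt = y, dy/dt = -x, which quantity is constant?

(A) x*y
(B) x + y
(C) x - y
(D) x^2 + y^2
D

A first integral I satisfies dI/dt = 0 along every solution. Differentiate each option and use the equation of motion:
(A) d/dt[x*y] = (dx/dt)y + x(dy/dt) = y^2 - x^2, not identically 0
(B) d/dt[x + y] = y + (-x) = y - x, not identically 0
(C) d/dt[x - y] = y - (-x) = x + y, not identically 0
(D) d/dt[x^2 + y^2] = 2x*dx/dt + 2y*dy/dt = 2x*y + 2y*(-x) = 0

Only (D) has zero time-derivative. So x^2 + y^2 (the squared radius; trajectories are circles) is the conserved quantity.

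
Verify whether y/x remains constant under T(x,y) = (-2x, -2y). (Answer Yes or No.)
Yes

Substitute T(x,y) = (-2x, -2y) into the expression and compare with the original.

Original: y/x
After applying T: (-2y)/(-2x) = y/x

This is identical to the original y/x, so the expression is invariant.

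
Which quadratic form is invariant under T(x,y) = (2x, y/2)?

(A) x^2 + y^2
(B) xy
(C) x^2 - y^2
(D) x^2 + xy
B

T multiplies x by 2 and divides y by 2.
Substitute the transformed coordinates into each option and compare with the original:
(A) x^2 + y^2  ->  (2x)^2 + (y/2)^2 = 4x^2 + y^2/4   [differs from x^2 + y^2: not invariant]
(B) xy  ->  (2x)(y/2) = xy   [equals xy: invariant]
(C) x^2 - y^2  ->  (2x)^2 - (y/2)^2 = 4x^2 - y^2/4   [differs from x^2 - y^2: not invariant]
(D) x^2 + xy  ->  (2x)^2 + (2x)(y/2) = 4x^2 + xy   [differs from x^2 + xy: not invariant]

Only option (B), xy, is unchanged by the transformation.
The factors 2 and 1/2 cancel only in the pure product xy.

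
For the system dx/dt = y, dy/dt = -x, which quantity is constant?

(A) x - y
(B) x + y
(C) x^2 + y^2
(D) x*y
C

A first integral I satisfies dI/dt = 0 along every solution. Differentiate each option and use the equation of motion:
(A) d/dt[x - y] = y - (-x) = x + y, not identically 0
(B) d/dt[x + y] = y + (-x) = y - x, not identically 0
(C) d/dt[x^2 + y^2] = 2x*dx/dt + 2y*dy/dt = 2x*y + 2y*(-x) = 0
(D) d/dt[x*y] = (dx/dt)y + x(dy/dt) = y^2 - x^2, not identically 0

Only (C) has zero time-derivative. So x^2 + y^2 (the squared radius; trajectories are circles) is the conserved quantity.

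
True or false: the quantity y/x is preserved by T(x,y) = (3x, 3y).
True

Substitute T(x,y) = (3x, 3y) into the expression and compare with the original.

Original: y/x
After applying T: (3y)/(3x) = y/x

This is identical to the original y/x, so the expression is invariant.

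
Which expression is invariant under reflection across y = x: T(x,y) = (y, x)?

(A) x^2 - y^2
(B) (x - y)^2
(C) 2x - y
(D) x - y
B

The map is reflection across y = x: T(x,y) = (y, x).
Substitute the transformed coordinates into each option and compare with the original:
(A) x^2 - y^2  ->  (y)^2 - (x)^2 = -x^2 + y^2   [differs from x^2 - y^2: not invariant]
(B) (x - y)^2  ->  ((y) - (x))^2 = x^2 - 2xy + y^2   [equals (x - y)^2: invariant]
(C) 2x - y  ->  2(y) - (x) = -x + 2y   [differs from 2x - y: not invariant]
(D) x - y  ->  (y) - (x) = -x + y   [differs from x - y: not invariant]

Only option (B), (x - y)^2, is unchanged by the transformation.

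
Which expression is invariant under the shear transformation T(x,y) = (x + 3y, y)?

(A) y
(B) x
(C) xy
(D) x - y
A

Under the shear T(x,y) = (x + 3y, y):
Substitute the transformed coordinates into each option and compare with the original:
(A) y  ->  (y) = y   [equals y: invariant]
(B) x  ->  (x + 3y) = x + 3y   [differs from x: not invariant]
(C) xy  ->  (x + 3y)(y) = xy + 3y^2   [differs from xy: not invariant]
(D) x - y  ->  (x + 3y) - (y) = x + 2y   [differs from x - y: not invariant]

Only option (A), y, is unchanged by the transformation.
A horizontal shear moves points parallel to the x-axis, so the y-coordinate (and any function of y alone) is unchanged.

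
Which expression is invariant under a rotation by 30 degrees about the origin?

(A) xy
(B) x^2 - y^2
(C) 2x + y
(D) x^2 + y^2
D

A rotation by 30 degrees sends (x, y) to (sqrt(3)x/2 - y/2, x/2 + sqrt(3)y/2).
Substitute the transformed coordinates into each option and compare with the original:
(A) xy  ->  (sqrt(3)x/2 - y/2)(x/2 + sqrt(3)y/2) = sqrt(3)x^2/4 + xy/2 - sqrt(3)y^2/4   [differs from xy: not invariant]
(B) x^2 - y^2  ->  (sqrt(3)x/2 - y/2)^2 - (x/2 + sqrt(3)y/2)^2 = x^2/2 - sqrt(3)xy - y^2/2   [differs from x^2 - y^2: not invariant]
(C) 2x + y  ->  2(sqrt(3)x/2 - y/2) + (x/2 + sqrt(3)y/2) = x/2 + sqrt(3)x - y + sqrt(3)y/2   [differs from 2x + y: not invariant]
(D) x^2 + y^2  ->  (sqrt(3)x/2 - y/2)^2 + (x/2 + sqrt(3)y/2)^2 = x^2 + y^2   [equals x^2 + y^2: invariant]

Only option (D), x^2 + y^2, is unchanged by the transformation.
Geometrically, x^2 + y^2 is the squared distance from the origin, which every rotation about the origin preserves.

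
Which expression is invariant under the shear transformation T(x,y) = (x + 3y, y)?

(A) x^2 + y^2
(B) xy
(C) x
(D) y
D

Under the shear T(x,y) = (x + 3y, y):
Substitute the transformed coordinates into each option and compare with the original:
(A) x^2 + y^2  ->  (x + 3y)^2 + (y)^2 = x^2 + 6xy + 10y^2   [differs from x^2 + y^2: not invariant]
(B) xy  ->  (x + 3y)(y) = xy + 3y^2   [differs from xy: not invariant]
(C) x  ->  (x + 3y) = x + 3y   [differs from x: not invariant]
(D) y  ->  (y) = y   [equals y: invariant]

Only option (D), y, is unchanged by the transformation.
A horizontal shear moves points parallel to the x-axis, so the y-coordinate (and any function of y alone) is unchanged.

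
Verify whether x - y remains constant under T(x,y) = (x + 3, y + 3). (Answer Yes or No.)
Yes

Substitute T(x,y) = (x + 3, y + 3) into the expression and compare with the original.

Original: x - y
After applying T: (x + 3) - (y + 3) = x - y

This is identical to the original x - y, so the expression is invariant.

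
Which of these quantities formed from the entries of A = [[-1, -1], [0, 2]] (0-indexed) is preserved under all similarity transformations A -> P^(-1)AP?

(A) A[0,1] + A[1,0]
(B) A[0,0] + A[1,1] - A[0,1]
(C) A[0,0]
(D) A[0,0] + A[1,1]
D

A[0,0] + A[1,1] is the trace of A. By the cyclic property of the trace, tr(P^(-1)AP) = tr(APP^(-1)) = tr(A), so it is the same for every matrix similar to A.

The other combinations are not similarity invariants. For example, take P = [[2, 1], [1, 1]] (det P = 1), so P^(-1) = [[1, -1], [-1, 2]] and
B = P^(-1)AP = [[-5, -4], [7, 6]].
Evaluating each option on A and on B:
(A) A[0,1] + A[1,0]: -1 for A, 3 for B -> changes
(B) A[0,0] + A[1,1] - A[0,1]: 2 for A, 5 for B -> changes
(C) A[0,0]: -1 for A, -5 for B -> changes
(D) A[0,0] + A[1,1]: 1 for A, 1 for B -> unchanged

Only (D) A[0,0] + A[1,1] = 1 survives (and it does so for every P, not just this one), so it is the invariant.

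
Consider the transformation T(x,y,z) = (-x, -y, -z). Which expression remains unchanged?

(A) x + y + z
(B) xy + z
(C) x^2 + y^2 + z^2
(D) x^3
C

Apply T(x,y,z) = (-x, -y, -z) to each option, i.e. replace (x, y, z) by the transformed coordinates.
Substitute the transformed coordinates into each option and compare with the original:
(A) x + y + z  ->  (-x) + (-y) + (-z) = -x - y - z   [differs from x + y + z: not invariant]
(B) xy + z  ->  (-x)(-y) + (-z) = xy - z   [differs from xy + z: not invariant]
(C) x^2 + y^2 + z^2  ->  (-x)^2 + (-y)^2 + (-z)^2 = x^2 + y^2 + z^2   [equals x^2 + y^2 + z^2: invariant]
(D) x^3  ->  (-x)^3 = -x^3   [differs from x^3: not invariant]

Only option (C), x^2 + y^2 + z^2, is unchanged by the transformation.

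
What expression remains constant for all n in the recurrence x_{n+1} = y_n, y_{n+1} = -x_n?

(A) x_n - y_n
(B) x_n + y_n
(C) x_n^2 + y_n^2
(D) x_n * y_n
C

For the recurrence x_{n+1} = y_n, y_{n+1} = -x_n:

x_{n+1}^2 + y_{n+1}^2 = y_n^2 + (-x_n)^2 = x_n^2 + y_n^2
The sum of squares is conserved (like energy in a harmonic oscillator).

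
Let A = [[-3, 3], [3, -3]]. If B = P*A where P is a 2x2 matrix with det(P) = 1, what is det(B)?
0

By the multiplicative property of determinants, det(B) = det(P*A) = det(P) * det(A) = det(A),
so the determinant is invariant under multiplication by any determinant-1 matrix; we just need det(A).

det(A) = (-3)(-3) - (3)(3) = 9 - 9 = 0

Therefore det(B) = 1 * 0 = 0.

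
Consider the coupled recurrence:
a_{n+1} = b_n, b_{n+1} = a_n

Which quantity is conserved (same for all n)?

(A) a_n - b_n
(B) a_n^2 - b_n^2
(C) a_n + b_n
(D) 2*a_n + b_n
C

Replace a_n by a_{n+1} = b_n and b_n by b_{n+1} = a_n in each option and simplify:
(A) a_n - b_n  ->  (b_n) - (a_n) = -a_n + b_n   [not conserved]
(B) a_n^2 - b_n^2  ->  (b_n)^2 - (a_n)^2 = -a_n^2 + b_n^2   [not conserved]
(C) a_n + b_n  ->  (b_n) + (a_n) = a_n + b_n   [conserved]
(D) 2*a_n + b_n  ->  2*(b_n) + (a_n) = a_n + 2*b_n   [not conserved]

Only (C) a_n + b_n returns to itself after one step, so it is the conserved quantity.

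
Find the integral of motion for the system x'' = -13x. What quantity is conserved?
E = (x')^2 + 13x^2

Multiply the equation by x':
x' * x'' = -13x * x'
The left side is d/dt[(x')^2/2] and the right side is d/dt[-13x^2/2], so
d/dt[(x')^2/2 + 13x^2/2] = 0, i.e. (x')^2/2 + 13x^2/2 = constant.
Multiplying by 2, the integral of motion is E = (x')^2 + 13x^2.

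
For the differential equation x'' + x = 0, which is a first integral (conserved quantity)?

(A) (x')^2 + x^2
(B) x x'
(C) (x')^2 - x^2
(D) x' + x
A

A first integral I satisfies dI/dt = 0 along every solution. Differentiate each option and use the equation of motion:
(A) d/dt[(x')^2 + x^2] = 2x'x'' + 2x x' = 2x'(-x) + 2x x' = 0
(B) d/dt[x x'] = (x')^2 + x x'' = (x')^2 - x^2, not identically 0
(C) d/dt[(x')^2 - x^2] = 2x'x'' - 2x x' = -4x x', not identically 0
(D) d/dt[x' + x] = x'' + x' = -x + x', not identically 0

Only (A) has zero time-derivative. So the energy-like quantity (x')^2 + x^2 is the first integral.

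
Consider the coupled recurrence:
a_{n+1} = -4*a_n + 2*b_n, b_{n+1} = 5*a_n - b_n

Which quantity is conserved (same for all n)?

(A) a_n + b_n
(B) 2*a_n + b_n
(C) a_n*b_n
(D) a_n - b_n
A

Replace a_n by a_{n+1} = -4*a_n + 2*b_n and b_n by b_{n+1} = 5*a_n - b_n in each option and simplify:
(A) a_n + b_n  ->  (-4*a_n + 2*b_n) + (5*a_n - b_n) = a_n + b_n   [conserved]
(B) 2*a_n + b_n  ->  2*(-4*a_n + 2*b_n) + (5*a_n - b_n) = -3*a_n + 3*b_n   [not conserved]
(C) a_n*b_n  ->  (-4*a_n + 2*b_n)*(5*a_n - b_n) = -20*a_n^2 + 14*a_n*b_n - 2*b_n^2   [not conserved]
(D) a_n - b_n  ->  (-4*a_n + 2*b_n) - (5*a_n - b_n) = -9*a_n + 3*b_n   [not conserved]

Only (A) a_n + b_n returns to itself after one step, so it is the conserved quantity.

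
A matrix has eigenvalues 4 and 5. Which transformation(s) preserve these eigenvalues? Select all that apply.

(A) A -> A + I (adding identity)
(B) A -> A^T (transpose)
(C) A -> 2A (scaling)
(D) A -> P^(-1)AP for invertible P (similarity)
B and D

Eigenvalues are preserved by:
1. Similarity transformations: A -> P^(-1)AP (same characteristic polynomial)
2. Transpose: A^T has the same eigenvalues as A

Eigenvalues are NOT preserved by:
- Adding identity: eigenvalues become 4+1, 5+1
- Scaling: eigenvalues become 8, 10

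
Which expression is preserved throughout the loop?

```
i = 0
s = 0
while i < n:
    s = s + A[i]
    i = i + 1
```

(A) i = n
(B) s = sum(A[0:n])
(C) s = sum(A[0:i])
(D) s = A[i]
C

A loop invariant must hold before the first iteration and be re-established by every execution of the body.

(C) s = sum(A[0:i]): Initially i = 0 and s = 0 = sum of the empty slice A[0:0]. If s = sum(A[0:i]) holds at the top of an iteration, the body sets s to sum(A[0:i]) + A[i] = sum(A[0:i+1]) and then i to i+1, so s = sum(A[0:i]) holds again. At exit i = n, giving s = sum(A[0:n]).

The other options fail:
(A) i = n: false initially (i = 0); it is the exit condition, not an invariant.
(B) s = sum(A[0:n]): false before the loop (s = 0, not the full sum) -- it only becomes true at exit.
(D) s = A[i]: after the first iteration s = A[0] but i = 1, so s = A[i] compares s with the wrong element (and fails in general).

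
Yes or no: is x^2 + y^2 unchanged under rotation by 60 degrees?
Yes

Applying rotation by 60 degrees: x' = x*cos(60 degrees) - y*sin(60 degrees) = x/2 - sqrt(3)y/2, y' = x*sin(60 degrees) + y*cos(60 degrees) = sqrt(3)x/2 + y/2

Substituting into x^2 + y^2:
(x/2 - sqrt(3)y/2)^2 + (sqrt(3)x/2 + y/2)^2
= x^2 + y^2

This equals the original expression x^2 + y^2, so it IS invariant.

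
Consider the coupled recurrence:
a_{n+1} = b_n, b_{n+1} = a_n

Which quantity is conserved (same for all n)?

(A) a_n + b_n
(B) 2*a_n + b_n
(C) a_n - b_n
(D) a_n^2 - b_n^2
A

Replace a_n by a_{n+1} = b_n and b_n by b_{n+1} = a_n in each option and simplify:
(A) a_n + b_n  ->  (b_n) + (a_n) = a_n + b_n   [conserved]
(B) 2*a_n + b_n  ->  2*(b_n) + (a_n) = a_n + 2*b_n   [not conserved]
(C) a_n - b_n  ->  (b_n) - (a_n) = -a_n + b_n   [not conserved]
(D) a_n^2 - b_n^2  ->  (b_n)^2 - (a_n)^2 = -a_n^2 + b_n^2   [not conserved]

Only (A) a_n + b_n returns to itself after one step, so it is the conserved quantity.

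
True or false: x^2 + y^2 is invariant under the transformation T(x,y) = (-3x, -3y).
False

Substitute T(x,y) = (-3x, -3y) into the expression and compare with the original.

Original: x^2 + y^2
After applying T: (-3x)^2 + (-3y)^2 = 9x^2 + 9y^2

This differs from the original x^2 + y^2 (difference: 8x^2 + 8y^2), so the expression is NOT invariant.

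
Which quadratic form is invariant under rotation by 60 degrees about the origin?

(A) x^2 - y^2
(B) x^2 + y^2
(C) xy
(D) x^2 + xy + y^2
B

Rotation by 60 degrees sends (x, y) to (x/2 - sqrt(3)y/2, sqrt(3)x/2 + y/2).
Substitute the transformed coordinates into each option and compare with the original:
(A) x^2 - y^2  ->  (x/2 - sqrt(3)y/2)^2 - (sqrt(3)x/2 + y/2)^2 = -x^2/2 - sqrt(3)xy + y^2/2   [differs from x^2 - y^2: not invariant]
(B) x^2 + y^2  ->  (x/2 - sqrt(3)y/2)^2 + (sqrt(3)x/2 + y/2)^2 = x^2 + y^2   [equals x^2 + y^2: invariant]
(C) xy  ->  (x/2 - sqrt(3)y/2)(sqrt(3)x/2 + y/2) = sqrt(3)x^2/4 - xy/2 - sqrt(3)y^2/4   [differs from xy: not invariant]
(D) x^2 + xy + y^2  ->  (x/2 - sqrt(3)y/2)^2 + (x/2 - sqrt(3)y/2)(sqrt(3)x/2 + y/2) + (sqrt(3)x/2 + y/2)^2 = sqrt(3)x^2/4 + x^2 - xy/2 - sqrt(3)y^2/4 + y^2   [differs from x^2 + xy + y^2: not invariant]

Only option (B), x^2 + y^2, is unchanged by the transformation.
x^2 + y^2 is the squared distance from the origin, which rotations preserve.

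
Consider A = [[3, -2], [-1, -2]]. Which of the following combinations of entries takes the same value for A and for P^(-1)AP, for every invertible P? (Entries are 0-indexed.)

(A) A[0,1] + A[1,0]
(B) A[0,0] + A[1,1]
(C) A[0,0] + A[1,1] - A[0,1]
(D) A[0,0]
B

A[0,0] + A[1,1] is the trace of A. By the cyclic property of the trace, tr(P^(-1)AP) = tr(APP^(-1)) = tr(A), so it is the same for every matrix similar to A.

The other combinations are not similarity invariants. For example, take P = [[1, -1], [0, 1]] (det P = 1), so P^(-1) = [[1, 1], [0, 1]] and
B = P^(-1)AP = [[2, -6], [-1, -1]].
Evaluating each option on A and on B:
(A) A[0,1] + A[1,0]: -3 for A, -7 for B -> changes
(B) A[0,0] + A[1,1]: 1 for A, 1 for B -> unchanged
(C) A[0,0] + A[1,1] - A[0,1]: 3 for A, 7 for B -> changes
(D) A[0,0]: 3 for A, 2 for B -> changes

Only (B) A[0,0] + A[1,1] = 1 survives (and it does so for every P, not just this one), so it is the invariant.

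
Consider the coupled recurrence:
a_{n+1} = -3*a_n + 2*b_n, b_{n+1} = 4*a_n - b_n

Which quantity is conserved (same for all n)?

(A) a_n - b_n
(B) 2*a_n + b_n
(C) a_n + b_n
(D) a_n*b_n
C

Replace a_n by a_{n+1} = -3*a_n + 2*b_n and b_n by b_{n+1} = 4*a_n - b_n in each option and simplify:
(A) a_n - b_n  ->  (-3*a_n + 2*b_n) - (4*a_n - b_n) = -7*a_n + 3*b_n   [not conserved]
(B) 2*a_n + b_n  ->  2*(-3*a_n + 2*b_n) + (4*a_n - b_n) = -2*a_n + 3*b_n   [not conserved]
(C) a_n + b_n  ->  (-3*a_n + 2*b_n) + (4*a_n - b_n) = a_n + b_n   [conserved]
(D) a_n*b_n  ->  (-3*a_n + 2*b_n)*(4*a_n - b_n) = -12*a_n^2 + 11*a_n*b_n - 2*b_n^2   [not conserved]

Only (C) a_n + b_n returns to itself after one step, so it is the conserved quantity.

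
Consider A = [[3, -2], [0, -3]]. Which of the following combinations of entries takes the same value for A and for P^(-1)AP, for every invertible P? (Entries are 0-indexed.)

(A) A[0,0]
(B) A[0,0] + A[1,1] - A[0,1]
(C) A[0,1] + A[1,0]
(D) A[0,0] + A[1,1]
D

A[0,0] + A[1,1] is the trace of A. By the cyclic property of the trace, tr(P^(-1)AP) = tr(APP^(-1)) = tr(A), so it is the same for every matrix similar to A.

The other combinations are not similarity invariants. For example, take P = [[1, 1], [1, 2]] (det P = 1), so P^(-1) = [[2, -1], [-1, 1]] and
B = P^(-1)AP = [[5, 4], [-4, -5]].
Evaluating each option on A and on B:
(A) A[0,0]: 3 for A, 5 for B -> changes
(B) A[0,0] + A[1,1] - A[0,1]: 2 for A, -4 for B -> changes
(C) A[0,1] + A[1,0]: -2 for A, 0 for B -> changes
(D) A[0,0] + A[1,1]: 0 for A, 0 for B -> unchanged

Only (D) A[0,0] + A[1,1] = 0 survives (and it does so for every P, not just this one), so it is the invariant.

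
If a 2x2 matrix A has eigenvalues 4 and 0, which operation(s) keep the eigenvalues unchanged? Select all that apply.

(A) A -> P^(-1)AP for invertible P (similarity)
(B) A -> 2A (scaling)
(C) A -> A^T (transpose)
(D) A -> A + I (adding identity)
A and C

Eigenvalues are preserved by:
1. Similarity transformations: A -> P^(-1)AP (same characteristic polynomial)
2. Transpose: A^T has the same eigenvalues as A

Eigenvalues are NOT preserved by:
- Adding identity: eigenvalues become 4+1, 0+1
- Scaling: eigenvalues become 8, 0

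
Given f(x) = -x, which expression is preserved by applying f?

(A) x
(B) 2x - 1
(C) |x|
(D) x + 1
C

For f(x) = -x:
Applying f replaces x by -x. Since |-x| = |x|, the absolute value is unchanged by f, whereas x -> -x, 2x - 1 -> -2x - 1 and x + 1 -> -x + 1 all change.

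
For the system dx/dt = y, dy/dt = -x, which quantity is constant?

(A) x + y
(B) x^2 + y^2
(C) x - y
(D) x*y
B

A first integral I satisfies dI/dt = 0 along every solution. Differentiate each option and use the equation of motion:
(A) d/dt[x + y] = y + (-x) = y - x, not identically 0
(B) d/dt[x^2 + y^2] = 2x*dx/dt + 2y*dy/dt = 2x*y + 2y*(-x) = 0
(C) d/dt[x - y] = y - (-x) = x + y, not identically 0
(D) d/dt[x*y] = (dx/dt)y + x(dy/dt) = y^2 - x^2, not identically 0

Only (B) has zero time-derivative. So x^2 + y^2 (the squared radius; trajectories are circles) is the conserved quantity.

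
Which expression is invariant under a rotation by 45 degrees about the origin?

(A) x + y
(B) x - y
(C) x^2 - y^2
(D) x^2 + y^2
D

A rotation by 45 degrees sends (x, y) to (sqrt(2)x/2 - sqrt(2)y/2, sqrt(2)x/2 + sqrt(2)y/2).
Substitute the transformed coordinates into each option and compare with the original:
(A) x + y  ->  (sqrt(2)x/2 - sqrt(2)y/2) + (sqrt(2)x/2 + sqrt(2)y/2) = sqrt(2)x   [differs from x + y: not invariant]
(B) x - y  ->  (sqrt(2)x/2 - sqrt(2)y/2) - (sqrt(2)x/2 + sqrt(2)y/2) = -sqrt(2)y   [differs from x - y: not invariant]
(C) x^2 - y^2  ->  (sqrt(2)x/2 - sqrt(2)y/2)^2 - (sqrt(2)x/2 + sqrt(2)y/2)^2 = -2xy   [differs from x^2 - y^2: not invariant]
(D) x^2 + y^2  ->  (sqrt(2)x/2 - sqrt(2)y/2)^2 + (sqrt(2)x/2 + sqrt(2)y/2)^2 = x^2 + y^2   [equals x^2 + y^2: invariant]

Only option (D), x^2 + y^2, is unchanged by the transformation.
Geometrically, x^2 + y^2 is the squared distance from the origin, which every rotation about the origin preserves.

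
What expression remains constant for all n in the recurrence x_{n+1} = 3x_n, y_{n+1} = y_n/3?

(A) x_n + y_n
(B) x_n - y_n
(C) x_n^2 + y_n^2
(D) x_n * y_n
D

For the recurrence x_{n+1} = 3x_n, y_{n+1} = y_n/3:

x_{n+1} * y_{n+1} = (3x_n) * (y_n/3) = x_n * y_n
The product is conserved.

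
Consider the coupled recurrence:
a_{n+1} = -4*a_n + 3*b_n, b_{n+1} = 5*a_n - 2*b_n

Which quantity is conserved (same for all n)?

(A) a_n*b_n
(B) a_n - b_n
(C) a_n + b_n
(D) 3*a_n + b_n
C

Replace a_n by a_{n+1} = -4*a_n + 3*b_n and b_n by b_{n+1} = 5*a_n - 2*b_n in each option and simplify:
(A) a_n*b_n  ->  (-4*a_n + 3*b_n)*(5*a_n - 2*b_n) = -20*a_n^2 + 23*a_n*b_n - 6*b_n^2   [not conserved]
(B) a_n - b_n  ->  (-4*a_n + 3*b_n) - (5*a_n - 2*b_n) = -9*a_n + 5*b_n   [not conserved]
(C) a_n + b_n  ->  (-4*a_n + 3*b_n) + (5*a_n - 2*b_n) = a_n + b_n   [conserved]
(D) 3*a_n + b_n  ->  3*(-4*a_n + 3*b_n) + (5*a_n - 2*b_n) = -7*a_n + 7*b_n   [not conserved]

Only (C) a_n + b_n returns to itself after one step, so it is the conserved quantity.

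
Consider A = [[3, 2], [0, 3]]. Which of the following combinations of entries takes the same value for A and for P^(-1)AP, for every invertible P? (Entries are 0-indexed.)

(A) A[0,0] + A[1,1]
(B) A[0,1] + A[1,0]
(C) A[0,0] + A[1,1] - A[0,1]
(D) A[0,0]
A

A[0,0] + A[1,1] is the trace of A. By the cyclic property of the trace, tr(P^(-1)AP) = tr(APP^(-1)) = tr(A), so it is the same for every matrix similar to A.

The other combinations are not similarity invariants. For example, take P = [[1, 1], [1, 2]] (det P = 1), so P^(-1) = [[2, -1], [-1, 1]] and
B = P^(-1)AP = [[7, 8], [-2, -1]].
Evaluating each option on A and on B:
(A) A[0,0] + A[1,1]: 6 for A, 6 for B -> unchanged
(B) A[0,1] + A[1,0]: 2 for A, 6 for B -> changes
(C) A[0,0] + A[1,1] - A[0,1]: 4 for A, -2 for B -> changes
(D) A[0,0]: 3 for A, 7 for B -> changes

Only (A) A[0,0] + A[1,1] = 6 survives (and it does so for every P, not just this one), so it is the invariant.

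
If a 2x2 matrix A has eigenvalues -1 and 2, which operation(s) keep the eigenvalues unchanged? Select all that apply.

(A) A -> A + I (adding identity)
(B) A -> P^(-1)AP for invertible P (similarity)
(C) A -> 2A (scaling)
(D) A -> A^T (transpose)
B and D

Eigenvalues are preserved by:
1. Similarity transformations: A -> P^(-1)AP (same characteristic polynomial)
2. Transpose: A^T has the same eigenvalues as A

Eigenvalues are NOT preserved by:
- Adding identity: eigenvalues become -1+1, 2+1
- Scaling: eigenvalues become -2, 4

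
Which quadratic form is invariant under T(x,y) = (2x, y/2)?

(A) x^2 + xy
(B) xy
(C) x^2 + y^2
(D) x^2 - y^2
B

T multiplies x by 2 and divides y by 2.
Substitute the transformed coordinates into each option and compare with the original:
(A) x^2 + xy  ->  (2x)^2 + (2x)(y/2) = 4x^2 + xy   [differs from x^2 + xy: not invariant]
(B) xy  ->  (2x)(y/2) = xy   [equals xy: invariant]
(C) x^2 + y^2  ->  (2x)^2 + (y/2)^2 = 4x^2 + y^2/4   [differs from x^2 + y^2: not invariant]
(D) x^2 - y^2  ->  (2x)^2 - (y/2)^2 = 4x^2 - y^2/4   [differs from x^2 - y^2: not invariant]

Only option (B), xy, is unchanged by the transformation.
The factors 2 and 1/2 cancel only in the pure product xy.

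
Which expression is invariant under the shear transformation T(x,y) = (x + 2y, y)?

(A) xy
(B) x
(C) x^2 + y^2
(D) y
D

Under the shear T(x,y) = (x + 2y, y):
Substitute the transformed coordinates into each option and compare with the original:
(A) xy  ->  (x + 2y)(y) = xy + 2y^2   [differs from xy: not invariant]
(B) x  ->  (x + 2y) = x + 2y   [differs from x: not invariant]
(C) x^2 + y^2  ->  (x + 2y)^2 + (y)^2 = x^2 + 4xy + 5y^2   [differs from x^2 + y^2: not invariant]
(D) y  ->  (y) = y   [equals y: invariant]

Only option (D), y, is unchanged by the transformation.
A horizontal shear moves points parallel to the x-axis, so the y-coordinate (and any function of y alone) is unchanged.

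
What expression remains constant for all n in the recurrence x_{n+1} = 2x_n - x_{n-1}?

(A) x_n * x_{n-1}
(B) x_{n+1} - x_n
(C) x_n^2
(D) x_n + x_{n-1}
B

For the recurrence x_{n+1} = 2x_n - x_{n-1}:

If x_{n+1} = 2x_n - x_{n-1}, then:
x_{n+1} - x_n = x_n - x_{n-1}
The first difference is constant throughout the sequence.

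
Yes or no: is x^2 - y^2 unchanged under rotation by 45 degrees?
No

Applying rotation by 45 degrees: x' = x*cos(45 degrees) - y*sin(45 degrees) = sqrt(2)x/2 - sqrt(2)y/2, y' = x*sin(45 degrees) + y*cos(45 degrees) = sqrt(2)x/2 + sqrt(2)y/2

Substituting into x^2 - y^2:
(sqrt(2)x/2 - sqrt(2)y/2)^2 - (sqrt(2)x/2 + sqrt(2)y/2)^2
= -2xy

This differs from the original expression x^2 - y^2, so it is NOT invariant.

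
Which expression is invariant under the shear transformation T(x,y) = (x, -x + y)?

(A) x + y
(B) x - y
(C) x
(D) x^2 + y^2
C

Under the shear T(x,y) = (x, -x + y):
Substitute the transformed coordinates into each option and compare with the original:
(A) x + y  ->  (x) + (-x + y) = y   [differs from x + y: not invariant]
(B) x - y  ->  (x) - (-x + y) = 2x - y   [differs from x - y: not invariant]
(C) x  ->  (x) = x   [equals x: invariant]
(D) x^2 + y^2  ->  (x)^2 + (-x + y)^2 = 2x^2 - 2xy + y^2   [differs from x^2 + y^2: not invariant]

Only option (C), x, is unchanged by the transformation.
A vertical shear moves points parallel to the y-axis, so the x-coordinate (and any function of x alone) is unchanged.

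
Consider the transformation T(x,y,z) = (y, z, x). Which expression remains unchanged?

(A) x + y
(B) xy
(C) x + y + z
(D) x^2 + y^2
C

Apply T(x,y,z) = (y, z, x) to each option, i.e. replace (x, y, z) by the transformed coordinates.
Substitute the transformed coordinates into each option and compare with the original:
(A) x + y  ->  (y) + (z) = y + z   [differs from x + y: not invariant]
(B) xy  ->  (y)(z) = yz   [differs from xy: not invariant]
(C) x + y + z  ->  (y) + (z) + (x) = x + y + z   [equals x + y + z: invariant]
(D) x^2 + y^2  ->  (y)^2 + (z)^2 = y^2 + z^2   [differs from x^2 + y^2: not invariant]

Only option (C), x + y + z, is unchanged by the transformation.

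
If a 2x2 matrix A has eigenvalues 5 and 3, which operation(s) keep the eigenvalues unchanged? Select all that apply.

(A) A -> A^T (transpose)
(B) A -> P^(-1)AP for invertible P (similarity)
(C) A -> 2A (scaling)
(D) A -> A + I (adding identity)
A and B

Eigenvalues are preserved by:
1. Similarity transformations: A -> P^(-1)AP (same characteristic polynomial)
2. Transpose: A^T has the same eigenvalues as A

Eigenvalues are NOT preserved by:
- Adding identity: eigenvalues become 5+1, 3+1
- Scaling: eigenvalues become 10, 6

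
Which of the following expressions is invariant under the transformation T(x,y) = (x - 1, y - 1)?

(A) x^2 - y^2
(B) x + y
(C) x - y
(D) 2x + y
C

An expression E(x,y) is invariant under T if E(T(x,y)) = E(x,y). Here T(x,y) = (x - 1, y - 1).
Substitute the transformed coordinates into each option and compare with the original:
(A) x^2 - y^2  ->  (x - 1)^2 - (y - 1)^2 = x^2 - 2x - y^2 + 2y   [differs from x^2 - y^2: not invariant]
(B) x + y  ->  (x - 1) + (y - 1) = x + y - 2   [differs from x + y: not invariant]
(C) x - y  ->  (x - 1) - (y - 1) = x - y   [equals x - y: invariant]
(D) 2x + y  ->  2(x - 1) + (y - 1) = 2x + y - 3   [differs from 2x + y: not invariant]

Only option (C), x - y, is unchanged by the transformation.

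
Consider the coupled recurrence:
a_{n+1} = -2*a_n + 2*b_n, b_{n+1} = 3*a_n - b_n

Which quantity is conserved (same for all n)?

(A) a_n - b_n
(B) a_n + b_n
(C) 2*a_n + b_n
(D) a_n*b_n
B

Replace a_n by a_{n+1} = -2*a_n + 2*b_n and b_n by b_{n+1} = 3*a_n - b_n in each option and simplify:
(A) a_n - b_n  ->  (-2*a_n + 2*b_n) - (3*a_n - b_n) = -5*a_n + 3*b_n   [not conserved]
(B) a_n + b_n  ->  (-2*a_n + 2*b_n) + (3*a_n - b_n) = a_n + b_n   [conserved]
(C) 2*a_n + b_n  ->  2*(-2*a_n + 2*b_n) + (3*a_n - b_n) = -a_n + 3*b_n   [not conserved]
(D) a_n*b_n  ->  (-2*a_n + 2*b_n)*(3*a_n - b_n) = -6*a_n^2 + 8*a_n*b_n - 2*b_n^2   [not conserved]

Only (B) a_n + b_n returns to itself after one step, so it is the conserved quantity.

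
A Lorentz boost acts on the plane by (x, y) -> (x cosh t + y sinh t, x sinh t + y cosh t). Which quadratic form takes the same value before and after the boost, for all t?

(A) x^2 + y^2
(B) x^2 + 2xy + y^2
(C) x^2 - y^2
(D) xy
C

Write x' = x cosh t + y sinh t, y' = x sinh t + y cosh t and substitute into each option:
(A) x^2 + y^2: (x cosh t + y sinh t)^2 + (x sinh t + y cosh t)^2 = (x^2 + y^2)(cosh^2 t + sinh^2 t) + 4xy sinh t cosh t = (x^2 + y^2) cosh 2t + 2xy sinh 2t   [not invariant for t != 0]
(B) x^2 + 2xy + y^2: (x' + y')^2 with x' + y' = (x + y)(cosh t + sinh t) = (x + y)e^t, so it becomes (x + y)^2 e^(2t)   [not invariant for t != 0]
(C) x^2 - y^2: (x cosh t + y sinh t)^2 - (x sinh t + y cosh t)^2 = x^2(cosh^2 t - sinh^2 t) + 2xy(cosh t sinh t - sinh t cosh t) + y^2(sinh^2 t - cosh^2 t) = x^2 - y^2   [invariant, using cosh^2 t - sinh^2 t = 1]
(D) xy: (x cosh t + y sinh t)(x sinh t + y cosh t) = xy(cosh^2 t + sinh^2 t) + (x^2 + y^2) sinh t cosh t = xy cosh 2t + (x^2 + y^2)(sinh 2t)/2   [not invariant for t != 0]

Only (C) x^2 - y^2 is unchanged; it is the Minkowski form preserved by Lorentz boosts, just as x^2 + y^2 is preserved by ordinary rotations.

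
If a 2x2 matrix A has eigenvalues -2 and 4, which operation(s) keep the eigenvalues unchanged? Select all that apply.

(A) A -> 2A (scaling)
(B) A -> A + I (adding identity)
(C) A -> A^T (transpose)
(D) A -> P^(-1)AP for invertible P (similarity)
C and D

Eigenvalues are preserved by:
1. Similarity transformations: A -> P^(-1)AP (same characteristic polynomial)
2. Transpose: A^T has the same eigenvalues as A

Eigenvalues are NOT preserved by:
- Adding identity: eigenvalues become -2+1, 4+1
- Scaling: eigenvalues become -4, 8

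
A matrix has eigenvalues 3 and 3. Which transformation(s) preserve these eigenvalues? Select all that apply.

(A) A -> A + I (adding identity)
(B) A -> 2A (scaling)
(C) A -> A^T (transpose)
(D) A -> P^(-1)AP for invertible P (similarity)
C and D

Eigenvalues are preserved by:
1. Similarity transformations: A -> P^(-1)AP (same characteristic polynomial)
2. Transpose: A^T has the same eigenvalues as A

Eigenvalues are NOT preserved by:
- Adding identity: eigenvalues become 3+1, 3+1
- Scaling: eigenvalues become 6, 6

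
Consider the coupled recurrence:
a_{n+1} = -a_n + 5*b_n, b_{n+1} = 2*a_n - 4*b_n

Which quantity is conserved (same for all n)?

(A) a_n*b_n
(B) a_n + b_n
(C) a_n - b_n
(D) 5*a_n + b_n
B

Replace a_n by a_{n+1} = -a_n + 5*b_n and b_n by b_{n+1} = 2*a_n - 4*b_n in each option and simplify:
(A) a_n*b_n  ->  (-a_n + 5*b_n)*(2*a_n - 4*b_n) = -2*a_n^2 + 14*a_n*b_n - 20*b_n^2   [not conserved]
(B) a_n + b_n  ->  (-a_n + 5*b_n) + (2*a_n - 4*b_n) = a_n + b_n   [conserved]
(C) a_n - b_n  ->  (-a_n + 5*b_n) - (2*a_n - 4*b_n) = -3*a_n + 9*b_n   [not conserved]
(D) 5*a_n + b_n  ->  5*(-a_n + 5*b_n) + (2*a_n - 4*b_n) = -3*a_n + 21*b_n   [not conserved]

Only (B) a_n + b_n returns to itself after one step, so it is the conserved quantity.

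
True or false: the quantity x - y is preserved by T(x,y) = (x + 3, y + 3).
True

Substitute T(x,y) = (x + 3, y + 3) into the expression and compare with the original.

Original: x - y
After applying T: (x + 3) - (y + 3) = x - y

This is identical to the original x - y, so the expression is invariant.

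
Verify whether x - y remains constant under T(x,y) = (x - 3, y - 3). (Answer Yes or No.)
Yes

Substitute T(x,y) = (x - 3, y - 3) into the expression and compare with the original.

Original: x - y
After applying T: (x - 3) - (y - 3) = x - y

This is identical to the original x - y, so the expression is invariant.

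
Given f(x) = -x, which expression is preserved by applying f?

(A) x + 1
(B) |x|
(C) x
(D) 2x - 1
B

For f(x) = -x:
Applying f replaces x by -x. Since |-x| = |x|, the absolute value is unchanged by f, whereas x -> -x, 2x - 1 -> -2x - 1 and x + 1 -> -x + 1 all change.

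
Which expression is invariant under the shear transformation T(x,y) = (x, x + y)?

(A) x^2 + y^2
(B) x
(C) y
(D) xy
B

Under the shear T(x,y) = (x, x + y):
Substitute the transformed coordinates into each option and compare with the original:
(A) x^2 + y^2  ->  (x)^2 + (x + y)^2 = 2x^2 + 2xy + y^2   [differs from x^2 + y^2: not invariant]
(B) x  ->  (x) = x   [equals x: invariant]
(C) y  ->  (x + y) = x + y   [differs from y: not invariant]
(D) xy  ->  (x)(x + y) = x^2 + xy   [differs from xy: not invariant]

Only option (B), x, is unchanged by the transformation.
A vertical shear moves points parallel to the y-axis, so the x-coordinate (and any function of x alone) is unchanged.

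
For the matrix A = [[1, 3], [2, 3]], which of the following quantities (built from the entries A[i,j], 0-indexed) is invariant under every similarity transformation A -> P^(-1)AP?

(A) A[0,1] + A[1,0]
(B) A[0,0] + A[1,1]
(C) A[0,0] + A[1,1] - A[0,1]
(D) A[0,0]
B

A[0,0] + A[1,1] is the trace of A. By the cyclic property of the trace, tr(P^(-1)AP) = tr(APP^(-1)) = tr(A), so it is the same for every matrix similar to A.

The other combinations are not similarity invariants. For example, take P = [[1, 1], [1, 2]] (det P = 1), so P^(-1) = [[2, -1], [-1, 1]] and
B = P^(-1)AP = [[3, 6], [1, 1]].
Evaluating each option on A and on B:
(A) A[0,1] + A[1,0]: 5 for A, 7 for B -> changes
(B) A[0,0] + A[1,1]: 4 for A, 4 for B -> unchanged
(C) A[0,0] + A[1,1] - A[0,1]: 1 for A, -2 for B -> changes
(D) A[0,0]: 1 for A, 3 for B -> changes

Only (B) A[0,0] + A[1,1] = 4 survives (and it does so for every P, not just this one), so it is the invariant.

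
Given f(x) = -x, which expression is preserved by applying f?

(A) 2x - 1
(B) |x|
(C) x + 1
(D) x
B

For f(x) = -x:
Applying f replaces x by -x. Since |-x| = |x|, the absolute value is unchanged by f, whereas x -> -x, 2x - 1 -> -2x - 1 and x + 1 -> -x + 1 all change.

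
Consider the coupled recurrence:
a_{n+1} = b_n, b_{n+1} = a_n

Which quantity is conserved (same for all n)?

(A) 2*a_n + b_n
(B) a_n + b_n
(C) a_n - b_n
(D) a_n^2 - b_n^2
B

Replace a_n by a_{n+1} = b_n and b_n by b_{n+1} = a_n in each option and simplify:
(A) 2*a_n + b_n  ->  2*(b_n) + (a_n) = a_n + 2*b_n   [not conserved]
(B) a_n + b_n  ->  (b_n) + (a_n) = a_n + b_n   [conserved]
(C) a_n - b_n  ->  (b_n) - (a_n) = -a_n + b_n   [not conserved]
(D) a_n^2 - b_n^2  ->  (b_n)^2 - (a_n)^2 = -a_n^2 + b_n^2   [not conserved]

Only (B) a_n + b_n returns to itself after one step, so it is the conserved quantity.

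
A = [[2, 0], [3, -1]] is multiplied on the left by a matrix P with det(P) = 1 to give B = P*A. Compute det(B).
-2

By the multiplicative property of determinants, det(B) = det(P*A) = det(P) * det(A) = det(A),
so the determinant is invariant under multiplication by any determinant-1 matrix; we just need det(A).

det(A) = (2)(-1) - (0)(3) = -2 - 0 = -2

Therefore det(B) = 1 * (-2) = -2.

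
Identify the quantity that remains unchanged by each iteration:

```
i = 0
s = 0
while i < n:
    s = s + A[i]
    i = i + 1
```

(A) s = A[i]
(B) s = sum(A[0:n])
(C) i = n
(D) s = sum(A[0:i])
D

A loop invariant must hold before the first iteration and be re-established by every execution of the body.

(D) s = sum(A[0:i]): Initially i = 0 and s = 0 = sum of the empty slice A[0:0]. If s = sum(A[0:i]) holds at the top of an iteration, the body sets s to sum(A[0:i]) + A[i] = sum(A[0:i+1]) and then i to i+1, so s = sum(A[0:i]) holds again. At exit i = n, giving s = sum(A[0:n]).

The other options fail:
(A) s = A[i]: after the first iteration s = A[0] but i = 1, so s = A[i] compares s with the wrong element (and fails in general).
(B) s = sum(A[0:n]): false before the loop (s = 0, not the full sum) -- it only becomes true at exit.
(C) i = n: false initially (i = 0); it is the exit condition, not an invariant.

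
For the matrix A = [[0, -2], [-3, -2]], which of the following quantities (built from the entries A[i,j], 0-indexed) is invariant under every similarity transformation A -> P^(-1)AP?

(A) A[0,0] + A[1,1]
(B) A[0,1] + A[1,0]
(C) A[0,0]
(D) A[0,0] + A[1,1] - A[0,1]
A

A[0,0] + A[1,1] is the trace of A. By the cyclic property of the trace, tr(P^(-1)AP) = tr(APP^(-1)) = tr(A), so it is the same for every matrix similar to A.

The other combinations are not similarity invariants. For example, take P = [[1, 1], [0, 1]] (det P = 1), so P^(-1) = [[1, -1], [0, 1]] and
B = P^(-1)AP = [[3, 3], [-3, -5]].
Evaluating each option on A and on B:
(A) A[0,0] + A[1,1]: -2 for A, -2 for B -> unchanged
(B) A[0,1] + A[1,0]: -5 for A, 0 for B -> changes
(C) A[0,0]: 0 for A, 3 for B -> changes
(D) A[0,0] + A[1,1] - A[0,1]: 0 for A, -5 for B -> changes

Only (A) A[0,0] + A[1,1] = -2 survives (and it does so for every P, not just this one), so it is the invariant.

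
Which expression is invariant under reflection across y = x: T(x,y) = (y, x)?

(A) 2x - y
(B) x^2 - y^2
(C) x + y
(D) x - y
C

The map is reflection across y = x: T(x,y) = (y, x).
Substitute the transformed coordinates into each option and compare with the original:
(A) 2x - y  ->  2(y) - (x) = -x + 2y   [differs from 2x - y: not invariant]
(B) x^2 - y^2  ->  (y)^2 - (x)^2 = -x^2 + y^2   [differs from x^2 - y^2: not invariant]
(C) x + y  ->  (y) + (x) = x + y   [equals x + y: invariant]
(D) x - y  ->  (y) - (x) = -x + y   [differs from x - y: not invariant]

Only option (C), x + y, is unchanged by the transformation.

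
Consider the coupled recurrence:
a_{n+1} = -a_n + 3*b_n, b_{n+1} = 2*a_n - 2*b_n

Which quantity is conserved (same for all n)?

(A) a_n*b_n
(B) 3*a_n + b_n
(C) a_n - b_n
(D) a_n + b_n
D

Replace a_n by a_{n+1} = -a_n + 3*b_n and b_n by b_{n+1} = 2*a_n - 2*b_n in each option and simplify:
(A) a_n*b_n  ->  (-a_n + 3*b_n)*(2*a_n - 2*b_n) = -2*a_n^2 + 8*a_n*b_n - 6*b_n^2   [not conserved]
(B) 3*a_n + b_n  ->  3*(-a_n + 3*b_n) + (2*a_n - 2*b_n) = -a_n + 7*b_n   [not conserved]
(C) a_n - b_n  ->  (-a_n + 3*b_n) - (2*a_n - 2*b_n) = -3*a_n + 5*b_n   [not conserved]
(D) a_n + b_n  ->  (-a_n + 3*b_n) + (2*a_n - 2*b_n) = a_n + b_n   [conserved]

Only (D) a_n + b_n returns to itself after one step, so it is the conserved quantity.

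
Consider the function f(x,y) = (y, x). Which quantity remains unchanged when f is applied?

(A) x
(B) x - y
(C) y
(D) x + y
D

For f(x,y) = (y, x):
After applying f: x' = y, y' = x. So x' + y' = y + x = x + y.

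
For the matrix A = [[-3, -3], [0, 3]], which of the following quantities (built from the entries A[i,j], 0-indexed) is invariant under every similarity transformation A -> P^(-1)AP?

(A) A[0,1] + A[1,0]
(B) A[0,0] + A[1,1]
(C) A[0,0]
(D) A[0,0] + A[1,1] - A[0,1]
B

A[0,0] + A[1,1] is the trace of A. By the cyclic property of the trace, tr(P^(-1)AP) = tr(APP^(-1)) = tr(A), so it is the same for every matrix similar to A.

The other combinations are not similarity invariants. For example, take P = [[1, 1], [1, 2]] (det P = 1), so P^(-1) = [[2, -1], [-1, 1]] and
B = P^(-1)AP = [[-15, -24], [9, 15]].
Evaluating each option on A and on B:
(A) A[0,1] + A[1,0]: -3 for A, -15 for B -> changes
(B) A[0,0] + A[1,1]: 0 for A, 0 for B -> unchanged
(C) A[0,0]: -3 for A, -15 for B -> changes
(D) A[0,0] + A[1,1] - A[0,1]: 3 for A, 24 for B -> changes

Only (B) A[0,0] + A[1,1] = 0 survives (and it does so for every P, not just this one), so it is the invariant.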